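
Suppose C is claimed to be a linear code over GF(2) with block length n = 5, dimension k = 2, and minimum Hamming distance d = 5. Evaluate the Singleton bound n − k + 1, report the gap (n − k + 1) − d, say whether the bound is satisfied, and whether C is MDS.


Singleton RHS = n − k + 1 = 4, slack = -1, bound violated (no such code; not MDS).

Singleton bound: d ≤ n − k + 1.
Here n = 5, k = 2, so n − k + 1 = 4.
Given d = 5, check d ≤ 4: NO.
Slack = (n − k + 1) − d = -1.
The slack is negative: d = 5 exceeds n − k + 1 = 4 by 1, so the Singleton bound is violated and no linear [5, 2, 5]_2 code can exist. In particular it is not MDS (MDS requires d = n − k + 1 exactly).
Description: the claimed parameters are [5, 2, 5]_2; such a code would be impossible (violates the Singleton bound).


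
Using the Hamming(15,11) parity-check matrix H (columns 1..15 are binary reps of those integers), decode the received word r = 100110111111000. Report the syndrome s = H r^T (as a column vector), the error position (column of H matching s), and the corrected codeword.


s = (1, 0, 1, 1)^T, error position = 11, corrected codeword c = 100110111101000

Compute s = H r^T mod 2 one row at a time:
  s_1 = 1 + 1 + 1 + 1 + 1 + 0 + 0 + 0 = 5 ≡ 1 (mod 2).
  s_2 = 1 + 1 + 0 + 1 + 1 + 0 + 0 + 0 = 4 ≡ 0 (mod 2).
  s_3 = 0 + 0 + 0 + 1 + 1 + 1 + 0 + 0 = 3 ≡ 1 (mod 2).
  s_4 = 1 + 0 + 1 + 1 + 1 + 1 + 0 + 0 = 5 ≡ 1 (mod 2).
s = (1, 0, 1, 1)^T — this equals column 11 of H (binary 1011), so error is at position 11.
Correct: flip bit 11 of r = 100110111111000 to get c = 100110111101000.


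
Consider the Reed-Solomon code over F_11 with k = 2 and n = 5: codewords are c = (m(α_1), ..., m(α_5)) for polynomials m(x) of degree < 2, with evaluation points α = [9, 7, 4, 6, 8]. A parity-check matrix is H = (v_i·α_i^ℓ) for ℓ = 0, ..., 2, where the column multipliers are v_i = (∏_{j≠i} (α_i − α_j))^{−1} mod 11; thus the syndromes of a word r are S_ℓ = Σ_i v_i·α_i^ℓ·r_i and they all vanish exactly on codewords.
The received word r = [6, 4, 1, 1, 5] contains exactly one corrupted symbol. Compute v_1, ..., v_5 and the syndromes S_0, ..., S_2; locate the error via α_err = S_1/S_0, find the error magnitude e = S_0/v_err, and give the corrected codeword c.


S = (2, 1, 6), error at position 4, error magnitude e = 9, c = [6, 4, 1, 3, 5].

Step 1: column multipliers v_i = (∏_{j≠i}(α_i − α_j))^{−1} mod 11.
  i = 1 (α = 9): (9−7)(9−4)(9−6)(9−8) = 2·5·3·1 = 30 ≡ 8, so v_1 = 8^{−1} = 7 (mod 11).
  i = 2 (α = 7): (7−9)(7−4)(7−6)(7−8) = (−2)·3·1·(−1) = 6 ≡ 6, so v_2 = 6^{−1} = 2 (mod 11).
  i = 3 (α = 4): (4−9)(4−7)(4−6)(4−8) = (−5)·(−3)·(−2)·(−4) = 120 ≡ 10, so v_3 = 10^{−1} = 10 (mod 11).
  i = 4 (α = 6): (6−9)(6−7)(6−4)(6−8) = (−3)·(−1)·2·(−2) = −12 ≡ 10, so v_4 = 10^{−1} = 10 (mod 11).
  i = 5 (α = 8): (8−9)(8−7)(8−4)(8−6) = (−1)·1·4·2 = −8 ≡ 3, so v_5 = 3^{−1} = 4 (mod 11).
  v = [7, 2, 10, 10, 4].
Step 2: syndromes of r = [6, 4, 1, 1, 5] (all sums mod 11).
  S_0 = Σ v_i r_i = 7·6 + 2·4 + 10·1 + 10·1 + 4·5 = 90 ≡ 2.
  S_1 = Σ v_i α_i r_i = 7·9·6 + 2·7·4 + 10·4·1 + 10·6·1 + 4·8·5 = 694 ≡ 1.
  α_i^2 mod 11 = [4, 5, 5, 3, 9].
  S_2 = Σ v_i α_i^2 r_i = 7·4·6 + 2·5·4 + 10·5·1 + 10·3·1 + 4·9·5 = 468 ≡ 6.
  S = (2, 1, 6) ≠ 0, so r is not a codeword (an error is present).
Step 3: locate the error. For a single error e at position i, S_ℓ = v_i·e·α_i^ℓ, so α_err = S_1/S_0.
  S_0^{−1} = 2^{−1} = 6 (mod 11), so α_err = 1·6 = 6 ≡ 6 = α_4. Error position i = 4.
  Consistency check: S_2/S_1 = 6·1 = 6 ≡ 6 = α_err ✓ (single-error assumption holds).
Step 4: error magnitude e = S_0/v_4 = S_0·∏_{j≠4}(α_4 − α_j) = 2·10 = 20 ≡ 9 (mod 11).
Step 5: correct position 4: c_4 = r_4 − e = 1 − 9 ≡ 3 (mod 11). Hence c = [6, 4, 1, 3, 5].
  Check: interpolating c through the α_i gives m(x) = 8 + 1·x (degree < 2) with m(α_i) = c_i for every i, so c is indeed a codeword.


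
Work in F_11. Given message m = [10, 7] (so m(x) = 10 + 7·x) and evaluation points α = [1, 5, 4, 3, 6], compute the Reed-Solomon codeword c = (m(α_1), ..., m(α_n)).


c = [6, 1, 5, 9, 8]

Message polynomial: m(x) = 10 + 7·x (mod 11).
For each evaluation point α_i, compute m(α_i) mod 11:
  α_1 = 1: Horner steps 7 → 6, so m(1) = 6.
  α_2 = 5: Horner steps 7 → 1, so m(5) = 1.
  α_3 = 4: Horner steps 7 → 5, so m(4) = 5.
  α_4 = 3: Horner steps 7 → 9, so m(3) = 9.
  α_5 = 6: Horner steps 7 → 8, so m(6) = 8.
Codeword c = [6, 1, 5, 9, 8] ∈ F_11^5.


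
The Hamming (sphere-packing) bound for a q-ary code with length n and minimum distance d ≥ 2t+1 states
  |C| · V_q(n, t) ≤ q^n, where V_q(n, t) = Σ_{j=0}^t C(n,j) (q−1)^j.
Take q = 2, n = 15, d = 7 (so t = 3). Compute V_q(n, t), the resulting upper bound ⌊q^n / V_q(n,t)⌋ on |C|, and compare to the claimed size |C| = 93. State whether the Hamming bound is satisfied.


V_q(n, t) = 576, q^n = 32768, Hamming bound = 56, |C| = 93 > bound (violated).

Step 1: Compute V_q(n, t) = Σ_{j=0}^3 C(n, j) (q−1)^j.
  j = 0: C(15,0)·(1)^0 = 1·1 = 1.
  j = 1: C(15,1)·(1)^1 = 15·1 = 15.
  j = 2: C(15,2)·(1)^2 = 105·1 = 105.
  j = 3: C(15,3)·(1)^3 = 455·1 = 455.
  V_q(n, t) = 1 + 15 + 105 + 455 = 576.
Step 2: q^n = 2^15 = 32768.
Step 3: Hamming bound ⌊q^n / V_q(n,t)⌋ = ⌊32768/576⌋ = 56.
Step 4: Compare |C| = 93 to 56: violated.
The claimed |C| lies above the Hamming bound, so no 2-ary code of length 15 with d ≥ 7 can have 93 codewords.


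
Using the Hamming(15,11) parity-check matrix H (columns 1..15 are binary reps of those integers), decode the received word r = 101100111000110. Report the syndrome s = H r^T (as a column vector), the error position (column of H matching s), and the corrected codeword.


s = (0, 0, 1, 1)^T, error position = 3, corrected codeword c = 100100111000110

Compute s = H r^T mod 2 one row at a time:
  s_1 = 1 + 1 + 0 + 0 + 0 + 1 + 1 + 0 = 4 ≡ 0 (mod 2).
  s_2 = 1 + 0 + 0 + 1 + 0 + 1 + 1 + 0 = 4 ≡ 0 (mod 2).
  s_3 = 0 + 1 + 0 + 1 + 0 + 0 + 1 + 0 = 3 ≡ 1 (mod 2).
  s_4 = 1 + 1 + 0 + 1 + 1 + 0 + 1 + 0 = 5 ≡ 1 (mod 2).
s = (0, 0, 1, 1)^T — this equals column 3 of H (binary 0011), so error is at position 3.
Correct: flip bit 3 of r = 101100111000110 to get c = 100100111000110.


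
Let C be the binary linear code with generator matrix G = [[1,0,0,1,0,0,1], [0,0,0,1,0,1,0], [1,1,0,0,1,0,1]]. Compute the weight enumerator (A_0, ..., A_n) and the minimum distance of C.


Weight distribution: A_0 = 1, A_2 = 1, A_3 = 4, A_4 = 1, A_6 = 1. Minimum distance d = 2.

Enumerate all 2^3 = 8 messages m ∈ F_2^3.
For each, compute codeword c = mG in F_2^7, then tally its weight.
  m = 000 → c = 0000000, weight = 0.
  m = 100 → c = 1001001, weight = 3.
  m = 010 → c = 0001010, weight = 2.
  m = 110 → c = 1000011, weight = 3.
  m = 001 → c = 1100101, weight = 4.
  m = 101 → c = 0101100, weight = 3.
  m = 011 → c = 1101111, weight = 6.
  m = 111 → c = 0100110, weight = 3.
Tally weights:
  weight 0: 1 codewords.
  weight 2: 1 codewords.
  weight 3: 4 codewords.
  weight 4: 1 codewords.
  weight 6: 1 codewords.
Minimum distance d = smallest w > 0 with A_w > 0 = 2.
Sanity: Σ A_w = 8 = 2^3 = 8 ✓.


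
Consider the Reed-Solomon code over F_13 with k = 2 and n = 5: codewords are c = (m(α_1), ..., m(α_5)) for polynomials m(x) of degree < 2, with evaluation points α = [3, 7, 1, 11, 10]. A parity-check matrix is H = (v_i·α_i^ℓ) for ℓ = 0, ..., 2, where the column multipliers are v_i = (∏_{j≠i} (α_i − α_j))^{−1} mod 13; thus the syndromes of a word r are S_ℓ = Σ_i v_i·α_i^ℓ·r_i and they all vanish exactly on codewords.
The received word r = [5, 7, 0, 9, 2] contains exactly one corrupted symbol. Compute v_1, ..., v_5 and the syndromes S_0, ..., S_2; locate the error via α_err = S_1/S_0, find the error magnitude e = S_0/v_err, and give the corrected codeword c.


S = (9, 9, 9), error at position 3, error magnitude e = 9, c = [5, 7, 4, 9, 2].

Step 1: column multipliers v_i = (∏_{j≠i}(α_i − α_j))^{−1} mod 13.
  i = 1 (α = 3): (3−7)(3−1)(3−11)(3−10) = (−4)·2·(−8)·(−7) = −448 ≡ 7, so v_1 = 7^{−1} = 2 (mod 13).
  i = 2 (α = 7): (7−3)(7−1)(7−11)(7−10) = 4·6·(−4)·(−3) = 288 ≡ 2, so v_2 = 2^{−1} = 7 (mod 13).
  i = 3 (α = 1): (1−3)(1−7)(1−11)(1−10) = (−2)·(−6)·(−10)·(−9) = 1080 ≡ 1, so v_3 = 1^{−1} = 1 (mod 13).
  i = 4 (α = 11): (11−3)(11−7)(11−1)(11−10) = 8·4·10·1 = 320 ≡ 8, so v_4 = 8^{−1} = 5 (mod 13).
  i = 5 (α = 10): (10−3)(10−7)(10−1)(10−11) = 7·3·9·(−1) = −189 ≡ 6, so v_5 = 6^{−1} = 11 (mod 13).
  v = [2, 7, 1, 5, 11].
Step 2: syndromes of r = [5, 7, 0, 9, 2] (all sums mod 13).
  S_0 = Σ v_i r_i = 2·5 + 7·7 + 1·0 + 5·9 + 11·2 = 126 ≡ 9.
  S_1 = Σ v_i α_i r_i = 2·3·5 + 7·7·7 + 1·1·0 + 5·11·9 + 11·10·2 = 1088 ≡ 9.
  α_i^2 mod 13 = [9, 10, 1, 4, 9].
  S_2 = Σ v_i α_i^2 r_i = 2·9·5 + 7·10·7 + 1·1·0 + 5·4·9 + 11·9·2 = 958 ≡ 9.
  S = (9, 9, 9) ≠ 0, so r is not a codeword (an error is present).
Step 3: locate the error. For a single error e at position i, S_ℓ = v_i·e·α_i^ℓ, so α_err = S_1/S_0.
  S_0^{−1} = 9^{−1} = 3 (mod 13), so α_err = 9·3 = 27 ≡ 1 = α_3. Error position i = 3.
  Consistency check: S_2/S_1 = 9·3 = 27 ≡ 1 = α_err ✓ (single-error assumption holds).
Step 4: error magnitude e = S_0/v_3 = S_0·∏_{j≠3}(α_3 − α_j) = 9·1 = 9 ≡ 9 (mod 13).
Step 5: correct position 3: c_3 = r_3 − e = 0 − 9 ≡ 4 (mod 13). Hence c = [5, 7, 4, 9, 2].
  Check: interpolating c through the α_i gives m(x) = 10 + 7·x (degree < 2) with m(α_i) = c_i for every i, so c is indeed a codeword.


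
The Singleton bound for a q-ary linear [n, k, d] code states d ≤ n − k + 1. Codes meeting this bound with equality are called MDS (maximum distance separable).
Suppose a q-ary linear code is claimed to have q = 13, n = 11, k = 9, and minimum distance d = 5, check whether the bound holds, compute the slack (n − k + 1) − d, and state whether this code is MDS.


Singleton RHS = n − k + 1 = 3, slack = -2, bound violated (no such code; not MDS).

Singleton bound: d ≤ n − k + 1.
Here n = 11, k = 9, so n − k + 1 = 3.
Given d = 5, check d ≤ 3: NO.
Slack = (n − k + 1) − d = -2.
The slack is negative: d = 5 exceeds n − k + 1 = 3 by 2, so the Singleton bound is violated and no linear [11, 9, 5]_13 code can exist. In particular it is not MDS (MDS requires d = n − k + 1 exactly).
Description: the claimed parameters are [11, 9, 5]_13; such a code would be impossible (violates the Singleton bound).


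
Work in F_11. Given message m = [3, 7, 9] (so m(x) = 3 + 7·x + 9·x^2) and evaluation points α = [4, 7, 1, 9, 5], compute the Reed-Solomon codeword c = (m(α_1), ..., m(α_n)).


c = [10, 9, 8, 3, 10]

Message polynomial: m(x) = 3 + 7·x + 9·x^2 (mod 11).
For each evaluation point α_i, compute m(α_i) mod 11:
  α_1 = 4: Horner steps 9 → 10 → 10, so m(4) = 10.
  α_2 = 7: Horner steps 9 → 4 → 9, so m(7) = 9.
  α_3 = 1: Horner steps 9 → 5 → 8, so m(1) = 8.
  α_4 = 9: Horner steps 9 → 0 → 3, so m(9) = 3.
  α_5 = 5: Horner steps 9 → 8 → 10, so m(5) = 10.
Codeword c = [10, 9, 8, 3, 10] ∈ F_11^5.


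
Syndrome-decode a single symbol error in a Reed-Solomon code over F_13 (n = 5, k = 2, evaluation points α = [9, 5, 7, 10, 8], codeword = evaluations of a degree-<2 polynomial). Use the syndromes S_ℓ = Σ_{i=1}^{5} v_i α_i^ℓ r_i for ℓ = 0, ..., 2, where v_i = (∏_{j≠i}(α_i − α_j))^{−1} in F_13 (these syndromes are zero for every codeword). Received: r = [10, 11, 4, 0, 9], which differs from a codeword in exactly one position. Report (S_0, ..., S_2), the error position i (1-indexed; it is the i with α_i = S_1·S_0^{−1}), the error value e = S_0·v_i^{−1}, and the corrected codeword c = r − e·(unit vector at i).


S = (9, 7, 4), error at position 5, error magnitude e = 2, c = [10, 11, 4, 0, 7].

Step 1: column multipliers v_i = (∏_{j≠i}(α_i − α_j))^{−1} mod 13.
  i = 1 (α = 9): (9−5)(9−7)(9−10)(9−8) = 4·2·(−1)·1 = −8 ≡ 5, so v_1 = 5^{−1} = 8 (mod 13).
  i = 2 (α = 5): (5−9)(5−7)(5−10)(5−8) = (−4)·(−2)·(−5)·(−3) = 120 ≡ 3, so v_2 = 3^{−1} = 9 (mod 13).
  i = 3 (α = 7): (7−9)(7−5)(7−10)(7−8) = (−2)·2·(−3)·(−1) = −12 ≡ 1, so v_3 = 1^{−1} = 1 (mod 13).
  i = 4 (α = 10): (10−9)(10−5)(10−7)(10−8) = 1·5·3·2 = 30 ≡ 4, so v_4 = 4^{−1} = 10 (mod 13).
  i = 5 (α = 8): (8−9)(8−5)(8−7)(8−10) = (−1)·3·1·(−2) = 6 ≡ 6, so v_5 = 6^{−1} = 11 (mod 13).
  v = [8, 9, 1, 10, 11].
Step 2: syndromes of r = [10, 11, 4, 0, 9] (all sums mod 13).
  S_0 = Σ v_i r_i = 8·10 + 9·11 + 1·4 + 10·0 + 11·9 = 282 ≡ 9.
  S_1 = Σ v_i α_i r_i = 8·9·10 + 9·5·11 + 1·7·4 + 10·10·0 + 11·8·9 = 2035 ≡ 7.
  α_i^2 mod 13 = [3, 12, 10, 9, 12].
  S_2 = Σ v_i α_i^2 r_i = 8·3·10 + 9·12·11 + 1·10·4 + 10·9·0 + 11·12·9 = 2656 ≡ 4.
  S = (9, 7, 4) ≠ 0, so r is not a codeword (an error is present).
Step 3: locate the error. For a single error e at position i, S_ℓ = v_i·e·α_i^ℓ, so α_err = S_1/S_0.
  S_0^{−1} = 9^{−1} = 3 (mod 13), so α_err = 7·3 = 21 ≡ 8 = α_5. Error position i = 5.
  Consistency check: S_2/S_1 = 4·2 = 8 ≡ 8 = α_err ✓ (single-error assumption holds).
Step 4: error magnitude e = S_0/v_5 = S_0·∏_{j≠5}(α_5 − α_j) = 9·6 = 54 ≡ 2 (mod 13).
Step 5: correct position 5: c_5 = r_5 − e = 9 − 2 ≡ 7 (mod 13). Hence c = [10, 11, 4, 0, 7].
  Check: interpolating c through the α_i gives m(x) = 9 + 3·x (degree < 2) with m(α_i) = c_i for every i, so c is indeed a codeword.


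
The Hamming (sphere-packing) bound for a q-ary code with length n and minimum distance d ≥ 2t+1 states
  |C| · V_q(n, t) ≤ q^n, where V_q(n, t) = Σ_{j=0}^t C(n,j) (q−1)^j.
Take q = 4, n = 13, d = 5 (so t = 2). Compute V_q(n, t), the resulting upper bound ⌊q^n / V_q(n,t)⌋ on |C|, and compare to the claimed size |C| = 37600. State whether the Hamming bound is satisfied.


V_q(n, t) = 742, q^n = 67108864, Hamming bound = 90443, |C| = 37600 ≤ bound (satisfied).

Step 1: Compute V_q(n, t) = Σ_{j=0}^2 C(n, j) (q−1)^j.
  j = 0: C(13,0)·(3)^0 = 1·1 = 1.
  j = 1: C(13,1)·(3)^1 = 13·3 = 39.
  j = 2: C(13,2)·(3)^2 = 78·9 = 702.
  V_q(n, t) = 1 + 39 + 702 = 742.
Step 2: q^n = 4^13 = 67108864.
Step 3: Hamming bound ⌊q^n / V_q(n,t)⌋ = ⌊67108864/742⌋ = 90443.
Step 4: Compare |C| = 37600 to 90443: satisfied.
The claimed |C| lies below the Hamming bound.


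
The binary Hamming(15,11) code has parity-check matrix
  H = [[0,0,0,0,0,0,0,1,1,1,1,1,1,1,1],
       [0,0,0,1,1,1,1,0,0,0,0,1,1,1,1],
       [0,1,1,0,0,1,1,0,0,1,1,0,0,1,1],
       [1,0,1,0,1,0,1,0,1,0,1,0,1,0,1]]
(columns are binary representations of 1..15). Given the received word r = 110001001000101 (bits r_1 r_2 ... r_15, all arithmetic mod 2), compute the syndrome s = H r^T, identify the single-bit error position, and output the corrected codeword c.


s = (1, 1, 1, 0)^T, error position = 14, corrected codeword c = 110001001000111

Compute s = H r^T mod 2 one row at a time:
  s_1 = 0 + 1 + 0 + 0 + 0 + 1 + 0 + 1 = 3 ≡ 1 (mod 2).
  s_2 = 0 + 0 + 1 + 0 + 0 + 1 + 0 + 1 = 3 ≡ 1 (mod 2).
  s_3 = 1 + 0 + 1 + 0 + 0 + 0 + 0 + 1 = 3 ≡ 1 (mod 2).
  s_4 = 1 + 0 + 0 + 0 + 1 + 0 + 1 + 1 = 4 ≡ 0 (mod 2).
s = (1, 1, 1, 0)^T — this equals column 14 of H (binary 1110), so error is at position 14.
Correct: flip bit 14 of r = 110001001000101 to get c = 110001001000111.


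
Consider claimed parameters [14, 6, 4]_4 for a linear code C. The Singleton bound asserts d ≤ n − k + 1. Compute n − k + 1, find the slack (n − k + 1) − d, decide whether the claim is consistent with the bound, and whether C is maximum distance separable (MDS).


Singleton RHS = n − k + 1 = 9, slack = 5, bound satisfied, not MDS.

Singleton bound: d ≤ n − k + 1.
Here n = 14, k = 6, so n − k + 1 = 9.
Given d = 4, check d ≤ 9: YES.
Slack = (n − k + 1) − d = 5.
The code is NOT MDS (slack = 5 > 0).
Description: the claimed parameters are [14, 6, 4]_4; such a code would be non-MDS.


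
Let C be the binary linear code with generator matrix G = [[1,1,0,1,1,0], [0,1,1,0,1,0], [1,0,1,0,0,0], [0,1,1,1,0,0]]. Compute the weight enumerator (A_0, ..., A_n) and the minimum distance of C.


Weight distribution: A_0 = 1, A_1 = 2, A_2 = 4, A_3 = 6, A_4 = 3. Minimum distance d = 1.

Enumerate all 2^4 = 16 messages m ∈ F_2^4.
For each, compute codeword c = mG in F_2^6, then tally its weight.
  m = 0000 → c = 000000, weight = 0.
  m = 1000 → c = 110110, weight = 4.
  m = 0100 → c = 011010, weight = 3.
  m = 1100 → c = 101100, weight = 3.
  m = 0010 → c = 101000, weight = 2.
  m = 1010 → c = 011110, weight = 4.
  m = 0110 → c = 110010, weight = 3.
  m = 1110 → c = 000100, weight = 1.
  m = 0001 → c = 011100, weight = 3.
  m = 1001 → c = 101010, weight = 3.
  m = 0101 → c = 000110, weight = 2.
  m = 1101 → c = 110000, weight = 2.
  m = 0011 → c = 110100, weight = 3.
  m = 1011 → c = 000010, weight = 1.
  m = 0111 → c = 101110, weight = 4.
  m = 1111 → c = 011000, weight = 2.
Tally weights:
  weight 0: 1 codewords.
  weight 1: 2 codewords.
  weight 2: 4 codewords.
  weight 3: 6 codewords.
  weight 4: 3 codewords.
Minimum distance d = smallest w > 0 with A_w > 0 = 1.
Sanity: Σ A_w = 16 = 2^4 = 16 ✓.


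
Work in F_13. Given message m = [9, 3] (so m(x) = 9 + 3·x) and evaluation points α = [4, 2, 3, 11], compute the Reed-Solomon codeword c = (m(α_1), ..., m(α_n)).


c = [8, 2, 5, 3]

Message polynomial: m(x) = 9 + 3·x (mod 13).
For each evaluation point α_i, compute m(α_i) mod 13:
  α_1 = 4: Horner steps 3 → 8, so m(4) = 8.
  α_2 = 2: Horner steps 3 → 2, so m(2) = 2.
  α_3 = 3: Horner steps 3 → 5, so m(3) = 5.
  α_4 = 11: Horner steps 3 → 3, so m(11) = 3.
Codeword c = [8, 2, 5, 3] ∈ F_13^4.


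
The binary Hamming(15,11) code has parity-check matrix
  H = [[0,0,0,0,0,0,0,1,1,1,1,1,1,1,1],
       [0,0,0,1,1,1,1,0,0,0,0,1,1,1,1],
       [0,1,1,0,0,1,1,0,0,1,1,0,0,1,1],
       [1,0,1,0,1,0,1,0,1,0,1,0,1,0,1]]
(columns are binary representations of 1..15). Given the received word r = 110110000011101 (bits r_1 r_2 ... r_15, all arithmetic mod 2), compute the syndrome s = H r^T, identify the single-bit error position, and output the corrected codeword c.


s = (0, 1, 1, 1)^T, error position = 7, corrected codeword c = 110110100011101

Compute s = H r^T mod 2 one row at a time:
  s_1 = 0 + 0 + 0 + 1 + 1 + 1 + 0 + 1 = 4 ≡ 0 (mod 2).
  s_2 = 1 + 1 + 0 + 0 + 1 + 1 + 0 + 1 = 5 ≡ 1 (mod 2).
  s_3 = 1 + 0 + 0 + 0 + 0 + 1 + 0 + 1 = 3 ≡ 1 (mod 2).
  s_4 = 1 + 0 + 1 + 0 + 0 + 1 + 1 + 1 = 5 ≡ 1 (mod 2).
s = (0, 1, 1, 1)^T — this equals column 7 of H (binary 0111), so error is at position 7.
Correct: flip bit 7 of r = 110110000011101 to get c = 110110100011101.


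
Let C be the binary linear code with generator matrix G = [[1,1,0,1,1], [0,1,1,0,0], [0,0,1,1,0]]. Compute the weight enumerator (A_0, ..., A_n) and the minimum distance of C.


Weight distribution: A_0 = 1, A_2 = 4, A_4 = 3. Minimum distance d = 2.

Enumerate all 2^3 = 8 messages m ∈ F_2^3.
For each, compute codeword c = mG in F_2^5, then tally its weight.
  m = 000 → c = 00000, weight = 0.
  m = 100 → c = 11011, weight = 4.
  m = 010 → c = 01100, weight = 2.
  m = 110 → c = 10111, weight = 4.
  m = 001 → c = 00110, weight = 2.
  m = 101 → c = 11101, weight = 4.
  m = 011 → c = 01010, weight = 2.
  m = 111 → c = 10001, weight = 2.
Tally weights:
  weight 0: 1 codewords.
  weight 2: 4 codewords.
  weight 4: 3 codewords.
Minimum distance d = smallest w > 0 with A_w > 0 = 2.
Sanity: Σ A_w = 8 = 2^3 = 8 ✓.


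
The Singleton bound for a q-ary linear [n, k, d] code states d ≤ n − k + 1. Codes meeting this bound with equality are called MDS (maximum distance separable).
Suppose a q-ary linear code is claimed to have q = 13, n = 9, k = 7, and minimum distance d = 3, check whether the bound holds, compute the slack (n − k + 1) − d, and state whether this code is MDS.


Singleton RHS = n − k + 1 = 3, slack = 0, bound satisfied, MDS.

Singleton bound: d ≤ n − k + 1.
Here n = 9, k = 7, so n − k + 1 = 3.
Given d = 3, check d ≤ 3: YES.
Slack = (n − k + 1) − d = 0.
The code is MDS (slack = 0).
Description: the claimed parameters are [9, 7, 3]_13; such a code would be MDS (meets Singleton bound).


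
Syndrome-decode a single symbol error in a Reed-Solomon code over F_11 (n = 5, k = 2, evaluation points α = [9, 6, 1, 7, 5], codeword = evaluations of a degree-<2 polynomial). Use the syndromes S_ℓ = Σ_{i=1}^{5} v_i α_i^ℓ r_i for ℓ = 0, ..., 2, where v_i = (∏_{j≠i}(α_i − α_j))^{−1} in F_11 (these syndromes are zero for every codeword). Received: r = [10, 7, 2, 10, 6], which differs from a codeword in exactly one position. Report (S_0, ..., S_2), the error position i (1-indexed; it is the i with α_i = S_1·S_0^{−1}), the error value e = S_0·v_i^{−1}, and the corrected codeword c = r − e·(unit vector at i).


S = (10, 4, 6), error at position 4, error magnitude e = 2, c = [10, 7, 2, 8, 6].

Step 1: column multipliers v_i = (∏_{j≠i}(α_i − α_j))^{−1} mod 11.
  i = 1 (α = 9): (9−6)(9−1)(9−7)(9−5) = 3·8·2·4 = 192 ≡ 5, so v_1 = 5^{−1} = 9 (mod 11).
  i = 2 (α = 6): (6−9)(6−1)(6−7)(6−5) = (−3)·5·(−1)·1 = 15 ≡ 4, so v_2 = 4^{−1} = 3 (mod 11).
  i = 3 (α = 1): (1−9)(1−6)(1−7)(1−5) = (−8)·(−5)·(−6)·(−4) = 960 ≡ 3, so v_3 = 3^{−1} = 4 (mod 11).
  i = 4 (α = 7): (7−9)(7−6)(7−1)(7−5) = (−2)·1·6·2 = −24 ≡ 9, so v_4 = 9^{−1} = 5 (mod 11).
  i = 5 (α = 5): (5−9)(5−6)(5−1)(5−7) = (−4)·(−1)·4·(−2) = −32 ≡ 1, so v_5 = 1^{−1} = 1 (mod 11).
  v = [9, 3, 4, 5, 1].
Step 2: syndromes of r = [10, 7, 2, 10, 6] (all sums mod 11).
  S_0 = Σ v_i r_i = 9·10 + 3·7 + 4·2 + 5·10 + 1·6 = 175 ≡ 10.
  S_1 = Σ v_i α_i r_i = 9·9·10 + 3·6·7 + 4·1·2 + 5·7·10 + 1·5·6 = 1324 ≡ 4.
  α_i^2 mod 11 = [4, 3, 1, 5, 3].
  S_2 = Σ v_i α_i^2 r_i = 9·4·10 + 3·3·7 + 4·1·2 + 5·5·10 + 1·3·6 = 699 ≡ 6.
  S = (10, 4, 6) ≠ 0, so r is not a codeword (an error is present).
Step 3: locate the error. For a single error e at position i, S_ℓ = v_i·e·α_i^ℓ, so α_err = S_1/S_0.
  S_0^{−1} = 10^{−1} = 10 (mod 11), so α_err = 4·10 = 40 ≡ 7 = α_4. Error position i = 4.
  Consistency check: S_2/S_1 = 6·3 = 18 ≡ 7 = α_err ✓ (single-error assumption holds).
Step 4: error magnitude e = S_0/v_4 = S_0·∏_{j≠4}(α_4 − α_j) = 10·9 = 90 ≡ 2 (mod 11).
Step 5: correct position 4: c_4 = r_4 − e = 10 − 2 ≡ 8 (mod 11). Hence c = [10, 7, 2, 8, 6].
  Check: interpolating c through the α_i gives m(x) = 1 + 1·x (degree < 2) with m(α_i) = c_i for every i, so c is indeed a codeword.


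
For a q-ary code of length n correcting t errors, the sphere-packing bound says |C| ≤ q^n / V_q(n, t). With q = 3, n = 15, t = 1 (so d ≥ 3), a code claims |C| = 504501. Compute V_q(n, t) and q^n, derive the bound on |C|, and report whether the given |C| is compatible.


V_q(n, t) = 31, q^n = 14348907, Hamming bound = 462867, |C| = 504501 > bound (violated).

Step 1: Compute V_q(n, t) = Σ_{j=0}^1 C(n, j) (q−1)^j.
  j = 0: C(15,0)·(2)^0 = 1·1 = 1.
  j = 1: C(15,1)·(2)^1 = 15·2 = 30.
  V_q(n, t) = 1 + 30 = 31.
Step 2: q^n = 3^15 = 14348907.
Step 3: Hamming bound ⌊q^n / V_q(n,t)⌋ = ⌊14348907/31⌋ = 462867.
Step 4: Compare |C| = 504501 to 462867: violated.
The claimed |C| lies above the Hamming bound, so no 3-ary code of length 15 with d ≥ 3 can have 504501 codewords.


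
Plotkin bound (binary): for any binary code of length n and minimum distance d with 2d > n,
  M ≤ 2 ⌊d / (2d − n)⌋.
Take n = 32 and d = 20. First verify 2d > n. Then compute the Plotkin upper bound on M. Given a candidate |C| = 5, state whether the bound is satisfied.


Plotkin bound M ≤ 4; given |C| = 5 > bound (violated).

Check applicability: 2d = 40, n = 32.
2d − n = 8 > 0, so Plotkin applies.
Compute d/(2d−n) = 20/8 ≈ 2.5000.
⌊d/(2d−n)⌋ = 2.
Plotkin bound: M ≤ 2·2 = 4.
Given |C| = 5, check: VIOLATED.
This |C| is above the Plotkin bound, so no binary code with n = 32, d = 20 and 5 codewords exists.


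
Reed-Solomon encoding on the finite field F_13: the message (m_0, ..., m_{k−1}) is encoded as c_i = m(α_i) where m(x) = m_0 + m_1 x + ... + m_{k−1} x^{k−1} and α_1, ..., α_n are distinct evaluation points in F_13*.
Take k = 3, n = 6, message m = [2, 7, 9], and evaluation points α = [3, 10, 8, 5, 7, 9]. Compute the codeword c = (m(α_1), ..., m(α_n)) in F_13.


c = [0, 10, 10, 2, 11, 1]

Message polynomial: m(x) = 2 + 7·x + 9·x^2 (mod 13).
For each evaluation point α_i, compute m(α_i) mod 13:
  α_1 = 3: Horner steps 9 → 8 → 0, so m(3) = 0.
  α_2 = 10: Horner steps 9 → 6 → 10, so m(10) = 10.
  α_3 = 8: Horner steps 9 → 1 → 10, so m(8) = 10.
  α_4 = 5: Horner steps 9 → 0 → 2, so m(5) = 2.
  α_5 = 7: Horner steps 9 → 5 → 11, so m(7) = 11.
  α_6 = 9: Horner steps 9 → 10 → 1, so m(9) = 1.
Codeword c = [0, 10, 10, 2, 11, 1] ∈ F_13^6.


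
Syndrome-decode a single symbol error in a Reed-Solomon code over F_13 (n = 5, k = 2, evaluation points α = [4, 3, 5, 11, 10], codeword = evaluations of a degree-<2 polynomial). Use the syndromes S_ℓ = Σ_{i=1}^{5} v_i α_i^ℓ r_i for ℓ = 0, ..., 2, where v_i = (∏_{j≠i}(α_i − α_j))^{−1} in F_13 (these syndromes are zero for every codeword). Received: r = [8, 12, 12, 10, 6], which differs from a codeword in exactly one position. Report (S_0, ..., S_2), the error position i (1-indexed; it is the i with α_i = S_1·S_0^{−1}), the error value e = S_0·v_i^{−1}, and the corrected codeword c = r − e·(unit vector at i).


S = (1, 3, 9), error at position 2, error magnitude e = 8, c = [8, 4, 12, 10, 6].

Step 1: column multipliers v_i = (∏_{j≠i}(α_i − α_j))^{−1} mod 13.
  i = 1 (α = 4): (4−3)(4−5)(4−11)(4−10) = 1·(−1)·(−7)·(−6) = −42 ≡ 10, so v_1 = 10^{−1} = 4 (mod 13).
  i = 2 (α = 3): (3−4)(3−5)(3−11)(3−10) = (−1)·(−2)·(−8)·(−7) = 112 ≡ 8, so v_2 = 8^{−1} = 5 (mod 13).
  i = 3 (α = 5): (5−4)(5−3)(5−11)(5−10) = 1·2·(−6)·(−5) = 60 ≡ 8, so v_3 = 8^{−1} = 5 (mod 13).
  i = 4 (α = 11): (11−4)(11−3)(11−5)(11−10) = 7·8·6·1 = 336 ≡ 11, so v_4 = 11^{−1} = 6 (mod 13).
  i = 5 (α = 10): (10−4)(10−3)(10−5)(10−11) = 6·7·5·(−1) = −210 ≡ 11, so v_5 = 11^{−1} = 6 (mod 13).
  v = [4, 5, 5, 6, 6].
Step 2: syndromes of r = [8, 12, 12, 10, 6] (all sums mod 13).
  S_0 = Σ v_i r_i = 4·8 + 5·12 + 5·12 + 6·10 + 6·6 = 248 ≡ 1.
  S_1 = Σ v_i α_i r_i = 4·4·8 + 5·3·12 + 5·5·12 + 6·11·10 + 6·10·6 = 1628 ≡ 3.
  α_i^2 mod 13 = [3, 9, 12, 4, 9].
  S_2 = Σ v_i α_i^2 r_i = 4·3·8 + 5·9·12 + 5·12·12 + 6·4·10 + 6·9·6 = 1920 ≡ 9.
  S = (1, 3, 9) ≠ 0, so r is not a codeword (an error is present).
Step 3: locate the error. For a single error e at position i, S_ℓ = v_i·e·α_i^ℓ, so α_err = S_1/S_0.
  S_0^{−1} = 1^{−1} = 1 (mod 13), so α_err = 3·1 = 3 ≡ 3 = α_2. Error position i = 2.
  Consistency check: S_2/S_1 = 9·9 = 81 ≡ 3 = α_err ✓ (single-error assumption holds).
Step 4: error magnitude e = S_0/v_2 = S_0·∏_{j≠2}(α_2 − α_j) = 1·8 = 8 ≡ 8 (mod 13).
Step 5: correct position 2: c_2 = r_2 − e = 12 − 8 ≡ 4 (mod 13). Hence c = [8, 4, 12, 10, 6].
  Check: interpolating c through the α_i gives m(x) = 5 + 4·x (degree < 2) with m(α_i) = c_i for every i, so c is indeed a codeword.


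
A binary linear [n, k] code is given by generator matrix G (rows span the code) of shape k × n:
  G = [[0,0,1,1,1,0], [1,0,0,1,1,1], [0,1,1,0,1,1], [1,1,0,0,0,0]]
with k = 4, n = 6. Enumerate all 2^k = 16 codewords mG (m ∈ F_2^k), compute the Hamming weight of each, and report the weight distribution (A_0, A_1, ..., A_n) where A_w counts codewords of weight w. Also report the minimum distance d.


Weight distribution: A_0 = 1, A_1 = 1, A_2 = 2, A_3 = 6, A_4 = 5, A_5 = 1. Minimum distance d = 1.

Enumerate all 2^4 = 16 messages m ∈ F_2^4.
For each, compute codeword c = mG in F_2^6, then tally its weight.
  m = 0000 → c = 000000, weight = 0.
  m = 1000 → c = 001110, weight = 3.
  m = 0100 → c = 100111, weight = 4.
  m = 1100 → c = 101001, weight = 3.
  m = 0010 → c = 011011, weight = 4.
  m = 1010 → c = 010101, weight = 3.
  m = 0110 → c = 111100, weight = 4.
  m = 1110 → c = 110010, weight = 3.
  m = 0001 → c = 110000, weight = 2.
  m = 1001 → c = 111110, weight = 5.
  m = 0101 → c = 010111, weight = 4.
  m = 1101 → c = 011001, weight = 3.
  m = 0011 → c = 101011, weight = 4.
  m = 1011 → c = 100101, weight = 3.
  m = 0111 → c = 001100, weight = 2.
  m = 1111 → c = 000010, weight = 1.
Tally weights:
  weight 0: 1 codewords.
  weight 1: 1 codewords.
  weight 2: 2 codewords.
  weight 3: 6 codewords.
  weight 4: 5 codewords.
  weight 5: 1 codewords.
Minimum distance d = smallest w > 0 with A_w > 0 = 1.
Sanity: Σ A_w = 16 = 2^4 = 16 ✓.


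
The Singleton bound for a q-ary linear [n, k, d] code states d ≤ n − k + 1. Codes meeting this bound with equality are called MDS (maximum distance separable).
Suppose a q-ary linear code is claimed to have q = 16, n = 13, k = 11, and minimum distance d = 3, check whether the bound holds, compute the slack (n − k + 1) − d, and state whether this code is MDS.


Singleton RHS = n − k + 1 = 3, slack = 0, bound satisfied, MDS.

Singleton bound: d ≤ n − k + 1.
Here n = 13, k = 11, so n − k + 1 = 3.
Given d = 3, check d ≤ 3: YES.
Slack = (n − k + 1) − d = 0.
The code is MDS (slack = 0).
Description: the claimed parameters are [13, 11, 3]_16; such a code would be MDS (meets Singleton bound).


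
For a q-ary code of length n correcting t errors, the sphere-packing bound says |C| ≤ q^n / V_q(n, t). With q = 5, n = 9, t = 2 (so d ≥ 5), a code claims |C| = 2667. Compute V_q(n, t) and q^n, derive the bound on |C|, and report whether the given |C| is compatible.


V_q(n, t) = 613, q^n = 1953125, Hamming bound = 3186, |C| = 2667 ≤ bound (satisfied).

Step 1: Compute V_q(n, t) = Σ_{j=0}^2 C(n, j) (q−1)^j.
  j = 0: C(9,0)·(4)^0 = 1·1 = 1.
  j = 1: C(9,1)·(4)^1 = 9·4 = 36.
  j = 2: C(9,2)·(4)^2 = 36·16 = 576.
  V_q(n, t) = 1 + 36 + 576 = 613.
Step 2: q^n = 5^9 = 1953125.
Step 3: Hamming bound ⌊q^n / V_q(n,t)⌋ = ⌊1953125/613⌋ = 3186.
Step 4: Compare |C| = 2667 to 3186: satisfied.
The claimed |C| lies below the Hamming bound.


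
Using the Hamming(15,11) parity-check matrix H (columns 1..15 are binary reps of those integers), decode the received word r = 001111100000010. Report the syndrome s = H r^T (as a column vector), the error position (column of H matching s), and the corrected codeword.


s = (1, 1, 0, 1)^T, error position = 13, corrected codeword c = 001111100000110

Compute s = H r^T mod 2 one row at a time:
  s_1 = 0 + 0 + 0 + 0 + 0 + 0 + 1 + 0 = 1 ≡ 1 (mod 2).
  s_2 = 1 + 1 + 1 + 1 + 0 + 0 + 1 + 0 = 5 ≡ 1 (mod 2).
  s_3 = 0 + 1 + 1 + 1 + 0 + 0 + 1 + 0 = 4 ≡ 0 (mod 2).
  s_4 = 0 + 1 + 1 + 1 + 0 + 0 + 0 + 0 = 3 ≡ 1 (mod 2).
s = (1, 1, 0, 1)^T — this equals column 13 of H (binary 1101), so error is at position 13.
Correct: flip bit 13 of r = 001111100000010 to get c = 001111100000110.


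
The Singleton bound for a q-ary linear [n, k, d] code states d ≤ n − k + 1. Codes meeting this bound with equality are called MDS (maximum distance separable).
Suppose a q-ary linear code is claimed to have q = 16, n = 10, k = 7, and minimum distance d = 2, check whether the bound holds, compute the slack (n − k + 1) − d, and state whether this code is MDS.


Singleton RHS = n − k + 1 = 4, slack = 2, bound satisfied, not MDS.

Singleton bound: d ≤ n − k + 1.
Here n = 10, k = 7, so n − k + 1 = 4.
Given d = 2, check d ≤ 4: YES.
Slack = (n − k + 1) − d = 2.
The code is NOT MDS (slack = 2 > 0).
Description: the claimed parameters are [10, 7, 2]_16; such a code would be non-MDS.


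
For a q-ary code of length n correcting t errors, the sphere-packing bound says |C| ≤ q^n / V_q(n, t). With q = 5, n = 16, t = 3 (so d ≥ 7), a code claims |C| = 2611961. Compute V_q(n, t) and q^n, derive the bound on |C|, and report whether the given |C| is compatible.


V_q(n, t) = 37825, q^n = 152587890625, Hamming bound = 4034048, |C| = 2611961 ≤ bound (satisfied).

Step 1: Compute V_q(n, t) = Σ_{j=0}^3 C(n, j) (q−1)^j.
  j = 0: C(16,0)·(4)^0 = 1·1 = 1.
  j = 1: C(16,1)·(4)^1 = 16·4 = 64.
  j = 2: C(16,2)·(4)^2 = 120·16 = 1920.
  j = 3: C(16,3)·(4)^3 = 560·64 = 35840.
  V_q(n, t) = 1 + 64 + 1920 + 35840 = 37825.
Step 2: q^n = 5^16 = 152587890625.
Step 3: Hamming bound ⌊q^n / V_q(n,t)⌋ = ⌊152587890625/37825⌋ = 4034048.
Step 4: Compare |C| = 2611961 to 4034048: satisfied.
The claimed |C| lies below the Hamming bound.


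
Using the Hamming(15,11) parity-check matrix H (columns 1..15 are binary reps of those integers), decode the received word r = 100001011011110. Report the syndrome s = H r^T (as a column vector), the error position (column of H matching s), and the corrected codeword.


s = (0, 0, 1, 0)^T, error position = 2, corrected codeword c = 110001011011110

Compute s = H r^T mod 2 one row at a time:
  s_1 = 1 + 1 + 0 + 1 + 1 + 1 + 1 + 0 = 6 ≡ 0 (mod 2).
  s_2 = 0 + 0 + 1 + 0 + 1 + 1 + 1 + 0 = 4 ≡ 0 (mod 2).
  s_3 = 0 + 0 + 1 + 0 + 0 + 1 + 1 + 0 = 3 ≡ 1 (mod 2).
  s_4 = 1 + 0 + 0 + 0 + 1 + 1 + 1 + 0 = 4 ≡ 0 (mod 2).
s = (0, 0, 1, 0)^T — this equals column 2 of H (binary 0010), so error is at position 2.
Correct: flip bit 2 of r = 100001011011110 to get c = 110001011011110.


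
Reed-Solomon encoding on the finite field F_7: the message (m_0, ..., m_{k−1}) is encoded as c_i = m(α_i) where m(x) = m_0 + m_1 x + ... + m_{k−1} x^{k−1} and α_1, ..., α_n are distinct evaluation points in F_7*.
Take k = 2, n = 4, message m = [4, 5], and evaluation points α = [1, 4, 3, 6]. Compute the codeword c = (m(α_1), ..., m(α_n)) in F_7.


c = [2, 3, 5, 6]

Message polynomial: m(x) = 4 + 5·x (mod 7).
For each evaluation point α_i, compute m(α_i) mod 7:
  α_1 = 1: Horner steps 5 → 2, so m(1) = 2.
  α_2 = 4: Horner steps 5 → 3, so m(4) = 3.
  α_3 = 3: Horner steps 5 → 5, so m(3) = 5.
  α_4 = 6: Horner steps 5 → 6, so m(6) = 6.
Codeword c = [2, 3, 5, 6] ∈ F_7^4.


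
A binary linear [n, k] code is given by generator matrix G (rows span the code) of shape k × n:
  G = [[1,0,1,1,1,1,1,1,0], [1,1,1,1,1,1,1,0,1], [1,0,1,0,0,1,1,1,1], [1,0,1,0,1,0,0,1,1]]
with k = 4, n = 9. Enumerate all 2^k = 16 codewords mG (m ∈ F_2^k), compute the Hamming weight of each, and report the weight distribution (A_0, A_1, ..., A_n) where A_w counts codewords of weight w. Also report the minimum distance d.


Weight distribution: A_0 = 1, A_3 = 3, A_4 = 4, A_5 = 4, A_6 = 2, A_7 = 1, A_8 = 1. Minimum distance d = 3.

Enumerate all 2^4 = 16 messages m ∈ F_2^4.
For each, compute codeword c = mG in F_2^9, then tally its weight.
  m = 0000 → c = 000000000, weight = 0.
  m = 1000 → c = 101111110, weight = 7.
  m = 0100 → c = 111111101, weight = 8.
  m = 1100 → c = 010000011, weight = 3.
  m = 0010 → c = 101001111, weight = 6.
  m = 1010 → c = 000110001, weight = 3.
  m = 0110 → c = 010110010, weight = 4.
  m = 1110 → c = 111001100, weight = 5.
  m = 0001 → c = 101010011, weight = 5.
  m = 1001 → c = 000101101, weight = 4.
  m = 0101 → c = 010101110, weight = 5.
  m = 1101 → c = 111010000, weight = 4.
  m = 0011 → c = 000011100, weight = 3.
  m = 1011 → c = 101100010, weight = 4.
  m = 0111 → c = 111100001, weight = 5.
  m = 1111 → c = 010011111, weight = 6.
Tally weights:
  weight 0: 1 codewords.
  weight 3: 3 codewords.
  weight 4: 4 codewords.
  weight 5: 4 codewords.
  weight 6: 2 codewords.
  weight 7: 1 codewords.
  weight 8: 1 codewords.
Minimum distance d = smallest w > 0 with A_w > 0 = 3.
Sanity: Σ A_w = 16 = 2^4 = 16 ✓.


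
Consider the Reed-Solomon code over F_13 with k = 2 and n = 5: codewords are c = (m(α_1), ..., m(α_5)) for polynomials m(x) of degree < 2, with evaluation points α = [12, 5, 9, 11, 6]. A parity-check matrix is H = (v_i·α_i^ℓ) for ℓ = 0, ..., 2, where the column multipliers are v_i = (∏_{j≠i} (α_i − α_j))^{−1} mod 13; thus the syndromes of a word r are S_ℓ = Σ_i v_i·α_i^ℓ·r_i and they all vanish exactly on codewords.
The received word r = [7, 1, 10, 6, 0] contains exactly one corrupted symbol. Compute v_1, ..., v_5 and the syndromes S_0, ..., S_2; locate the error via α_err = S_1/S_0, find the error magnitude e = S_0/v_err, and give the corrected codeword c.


S = (10, 6, 1), error at position 4, error magnitude e = 11, c = [7, 1, 10, 8, 0].

Step 1: column multipliers v_i = (∏_{j≠i}(α_i − α_j))^{−1} mod 13.
  i = 1 (α = 12): (12−5)(12−9)(12−11)(12−6) = 7·3·1·6 = 126 ≡ 9, so v_1 = 9^{−1} = 3 (mod 13).
  i = 2 (α = 5): (5−12)(5−9)(5−11)(5−6) = (−7)·(−4)·(−6)·(−1) = 168 ≡ 12, so v_2 = 12^{−1} = 12 (mod 13).
  i = 3 (α = 9): (9−12)(9−5)(9−11)(9−6) = (−3)·4·(−2)·3 = 72 ≡ 7, so v_3 = 7^{−1} = 2 (mod 13).
  i = 4 (α = 11): (11−12)(11−5)(11−9)(11−6) = (−1)·6·2·5 = −60 ≡ 5, so v_4 = 5^{−1} = 8 (mod 13).
  i = 5 (α = 6): (6−12)(6−5)(6−9)(6−11) = (−6)·1·(−3)·(−5) = −90 ≡ 1, so v_5 = 1^{−1} = 1 (mod 13).
  v = [3, 12, 2, 8, 1].
Step 2: syndromes of r = [7, 1, 10, 6, 0] (all sums mod 13).
  S_0 = Σ v_i r_i = 3·7 + 12·1 + 2·10 + 8·6 + 1·0 = 101 ≡ 10.
  S_1 = Σ v_i α_i r_i = 3·12·7 + 12·5·1 + 2·9·10 + 8·11·6 + 1·6·0 = 1020 ≡ 6.
  α_i^2 mod 13 = [1, 12, 3, 4, 10].
  S_2 = Σ v_i α_i^2 r_i = 3·1·7 + 12·12·1 + 2·3·10 + 8·4·6 + 1·10·0 = 417 ≡ 1.
  S = (10, 6, 1) ≠ 0, so r is not a codeword (an error is present).
Step 3: locate the error. For a single error e at position i, S_ℓ = v_i·e·α_i^ℓ, so α_err = S_1/S_0.
  S_0^{−1} = 10^{−1} = 4 (mod 13), so α_err = 6·4 = 24 ≡ 11 = α_4. Error position i = 4.
  Consistency check: S_2/S_1 = 1·11 = 11 ≡ 11 = α_err ✓ (single-error assumption holds).
Step 4: error magnitude e = S_0/v_4 = S_0·∏_{j≠4}(α_4 − α_j) = 10·5 = 50 ≡ 11 (mod 13).
Step 5: correct position 4: c_4 = r_4 − e = 6 − 11 ≡ 8 (mod 13). Hence c = [7, 1, 10, 8, 0].
  Check: interpolating c through the α_i gives m(x) = 6 + 12·x (degree < 2) with m(α_i) = c_i for every i, so c is indeed a codeword.


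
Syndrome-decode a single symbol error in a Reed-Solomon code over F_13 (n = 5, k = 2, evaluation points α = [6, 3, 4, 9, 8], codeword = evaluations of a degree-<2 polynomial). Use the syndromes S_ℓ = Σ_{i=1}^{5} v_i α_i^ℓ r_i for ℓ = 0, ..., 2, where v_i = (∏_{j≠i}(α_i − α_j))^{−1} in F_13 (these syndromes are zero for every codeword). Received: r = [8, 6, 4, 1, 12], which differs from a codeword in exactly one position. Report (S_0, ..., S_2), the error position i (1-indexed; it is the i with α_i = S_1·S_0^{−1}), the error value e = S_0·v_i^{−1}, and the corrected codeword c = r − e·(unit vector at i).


S = (9, 1, 3), error at position 2, error magnitude e = 4, c = [8, 2, 4, 1, 12].

Step 1: column multipliers v_i = (∏_{j≠i}(α_i − α_j))^{−1} mod 13.
  i = 1 (α = 6): (6−3)(6−4)(6−9)(6−8) = 3·2·(−3)·(−2) = 36 ≡ 10, so v_1 = 10^{−1} = 4 (mod 13).
  i = 2 (α = 3): (3−6)(3−4)(3−9)(3−8) = (−3)·(−1)·(−6)·(−5) = 90 ≡ 12, so v_2 = 12^{−1} = 12 (mod 13).
  i = 3 (α = 4): (4−6)(4−3)(4−9)(4−8) = (−2)·1·(−5)·(−4) = −40 ≡ 12, so v_3 = 12^{−1} = 12 (mod 13).
  i = 4 (α = 9): (9−6)(9−3)(9−4)(9−8) = 3·6·5·1 = 90 ≡ 12, so v_4 = 12^{−1} = 12 (mod 13).
  i = 5 (α = 8): (8−6)(8−3)(8−4)(8−9) = 2·5·4·(−1) = −40 ≡ 12, so v_5 = 12^{−1} = 12 (mod 13).
  v = [4, 12, 12, 12, 12].
Step 2: syndromes of r = [8, 6, 4, 1, 12] (all sums mod 13).
  S_0 = Σ v_i r_i = 4·8 + 12·6 + 12·4 + 12·1 + 12·12 = 308 ≡ 9.
  S_1 = Σ v_i α_i r_i = 4·6·8 + 12·3·6 + 12·4·4 + 12·9·1 + 12·8·12 = 1860 ≡ 1.
  α_i^2 mod 13 = [10, 9, 3, 3, 12].
  S_2 = Σ v_i α_i^2 r_i = 4·10·8 + 12·9·6 + 12·3·4 + 12·3·1 + 12·12·12 = 2876 ≡ 3.
  S = (9, 1, 3) ≠ 0, so r is not a codeword (an error is present).
Step 3: locate the error. For a single error e at position i, S_ℓ = v_i·e·α_i^ℓ, so α_err = S_1/S_0.
  S_0^{−1} = 9^{−1} = 3 (mod 13), so α_err = 1·3 = 3 ≡ 3 = α_2. Error position i = 2.
  Consistency check: S_2/S_1 = 3·1 = 3 ≡ 3 = α_err ✓ (single-error assumption holds).
Step 4: error magnitude e = S_0/v_2 = S_0·∏_{j≠2}(α_2 − α_j) = 9·12 = 108 ≡ 4 (mod 13).
Step 5: correct position 2: c_2 = r_2 − e = 6 − 4 ≡ 2 (mod 13). Hence c = [8, 2, 4, 1, 12].
  Check: interpolating c through the α_i gives m(x) = 9 + 2·x (degree < 2) with m(α_i) = c_i for every i, so c is indeed a codeword.
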